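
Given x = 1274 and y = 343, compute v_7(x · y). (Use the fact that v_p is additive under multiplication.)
v_7(436982) = 5

v_p(x) = 2 (factor: 1274 = 7^2 · 26); v_p(y) = 3 (factor: 343 = 7^3 · 1). Additivity: v_p(xy) = v_p(x) + v_p(y) = 2 + 3 = 5. (Direct check: xy = 436982 = 7^5 · (26).)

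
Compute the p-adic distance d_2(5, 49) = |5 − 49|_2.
d_2(5, 49) = 1/4

Step 1 — x − y = 5 − 49 = -44. Step 2 — v_2(-44) = 2 (factor: -44 = −(2^2 · 11); the sign does not affect v_p). Step 3 — |x − y|_2 = 2^{-2} = 1/4.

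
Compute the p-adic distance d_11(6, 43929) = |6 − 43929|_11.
d_11(6, 43929) = 1/14641

Step 1 — x − y = 6 − 43929 = -43923. Step 2 — v_11(-43923) = 4 (factor: -43923 = −(11^4 · 3); the sign does not affect v_p). Step 3 — |x − y|_11 = 11^{-4} = 1/14641.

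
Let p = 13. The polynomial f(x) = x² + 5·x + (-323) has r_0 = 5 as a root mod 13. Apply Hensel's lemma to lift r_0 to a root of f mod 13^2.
r_1 = 57 (mod 169)

Hensel: r_{i+1} = r_i − f(r_i)·(f′(r_i))^{-1} mod 13^{i+2}, f′(x) = 2x + 5. Iterate:
  r_0 = 5 (mod 13)
  r_1 = 57 (mod 169)
Final: r = 57 satisfies f(r) ≡ 0 mod 13^2.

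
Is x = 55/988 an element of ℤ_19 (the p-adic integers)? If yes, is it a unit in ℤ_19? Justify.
x ∉ ℤ_19 (v_19(x) = -1 < 0)

ℤ_19 = {x ∈ ℚ_19 : v_19(x) ≥ 0} and ℤ_19^× = {x ∈ ℤ_19 : v_19(x) = 0}. Here v_19(55/988) = v_19(num) − v_19(den) = -1; compare against these criteria.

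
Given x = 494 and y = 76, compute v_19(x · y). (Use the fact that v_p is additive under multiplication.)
v_19(37544) = 2

v_p(x) = 1 (factor: 494 = 19^1 · 26); v_p(y) = 1 (factor: 76 = 19^1 · 4). Additivity: v_p(xy) = v_p(x) + v_p(y) = 1 + 1 = 2. (Direct check: xy = 37544 = 19^2 · (104).)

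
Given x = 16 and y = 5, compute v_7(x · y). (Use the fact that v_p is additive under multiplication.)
v_7(80) = 0

v_p(x) = 0 (factor: 16 = 7^0 · 16); v_p(y) = 0 (factor: 5 = 7^0 · 5). Additivity: v_p(xy) = v_p(x) + v_p(y) = 0 + 0 = 0. (Direct check: xy = 80 = 7^0 · (80).)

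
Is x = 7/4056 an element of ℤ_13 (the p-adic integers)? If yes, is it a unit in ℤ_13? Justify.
x ∉ ℤ_13 (v_13(x) = -2 < 0)

ℤ_13 = {x ∈ ℚ_13 : v_13(x) ≥ 0} and ℤ_13^× = {x ∈ ℤ_13 : v_13(x) = 0}. Here v_13(7/4056) = v_13(num) − v_13(den) = -2; compare against these criteria.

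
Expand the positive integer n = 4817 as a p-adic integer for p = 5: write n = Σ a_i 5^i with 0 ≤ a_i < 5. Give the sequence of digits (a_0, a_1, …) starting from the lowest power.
(a_0, a_1, …) = (2, 3, 2, 3, 2, 1)

Repeated division by 5 gives the digits low-to-high: 4817 = 2 + 3·5^1 + 2·5^2 + 3·5^3 + 2·5^4 + 1·5^5. Digit sequence: (2, 3, 2, 3, 2, 1).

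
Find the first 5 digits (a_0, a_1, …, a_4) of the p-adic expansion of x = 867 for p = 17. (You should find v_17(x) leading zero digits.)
(a_0, …, a_4) = (0, 0, 3, 0, 0)

v_17(867) = 2, so a_0 = ... = a_1 = 0. Factor out: x = 17^2 · u with u = 3 a unit in ℤ_17. Expand u iteratively via a_{v+i} = u_i mod 17, u_{i+1} = (u_i − a_{v+i})/17:
  u_0 = 3;  a_2 = 3;  u_1 = (u_0 − 3)/17 = 0
  u_1 = 0;  a_3 = 0;  u_2 = (u_1 − 0)/17 = 0
  u_2 = 0;  a_4 = 0;  u_3 = (u_2 − 0)/17 = 0
Digits: (0, 0, 3, 0, 0).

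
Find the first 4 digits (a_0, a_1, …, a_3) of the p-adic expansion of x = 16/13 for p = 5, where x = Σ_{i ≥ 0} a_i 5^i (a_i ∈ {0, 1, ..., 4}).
(a_0, …, a_3) = (2, 1, 4, 3)

v_5(16/13) = 0 (numerator and denominator both coprime to 5), so x ∈ ℤ_5^×. Compute digits iteratively via a_i = x_i mod 5, x_{i+1} = (x_i − a_i)/5, with x_0 = x:
  x_0 = 16/13;  a_0 = 2;  x_1 = (x_0 − 2)/5 = -2/13
  x_1 = -2/13;  a_1 = 1;  x_2 = (x_1 − 1)/5 = -3/13
  x_2 = -3/13;  a_2 = 4;  x_3 = (x_2 − 4)/5 = -11/13
  x_3 = -11/13;  a_3 = 3;  x_4 = (x_3 − 3)/5 = -10/13
Digits: (2, 1, 4, 3).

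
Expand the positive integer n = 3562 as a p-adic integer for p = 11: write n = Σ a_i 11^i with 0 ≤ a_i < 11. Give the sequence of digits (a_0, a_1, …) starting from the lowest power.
(a_0, a_1, …) = (9, 4, 7, 2)

Repeated division by 11 gives the digits low-to-high: 3562 = 9 + 4·11^1 + 7·11^2 + 2·11^3. Digit sequence: (9, 4, 7, 2).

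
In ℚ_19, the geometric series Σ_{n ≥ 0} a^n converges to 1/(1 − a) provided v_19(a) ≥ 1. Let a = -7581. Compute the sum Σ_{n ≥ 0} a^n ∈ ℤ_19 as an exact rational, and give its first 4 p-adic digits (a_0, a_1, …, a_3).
Σ a^n = 1/(1 − a) = 1/7582;  first 4 digits = (1, 0, 17, 17)

v_19(a) = 2 ≥ 1, so the series converges in ℤ_19 to 1/(1 − a) = 1/(1 − (-7581)) = 1/7582. Expand this rational in ℤ_19: compute digits iteratively via d_i = x_i mod 19, x_{i+1} = (x_i − d_i)/19. The first 4 digits are (1, 0, 17, 17).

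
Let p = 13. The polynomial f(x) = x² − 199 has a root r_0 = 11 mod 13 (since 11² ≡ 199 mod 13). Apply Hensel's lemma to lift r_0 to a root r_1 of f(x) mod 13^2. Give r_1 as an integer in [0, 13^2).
r_1 = 76 (mod 169)

Hensel's recurrence: r_{i+1} = r_i − f(r_i)·(f′(r_i))^{-1} mod 13^{i+2}, with f′(x) = 2x. Iterate:
  r_0 = 11 (mod 13)
  r_1 = 76 (mod 169)
Final: r_1 = 76, and one checks f(r_1) ≡ 0 mod 13^2.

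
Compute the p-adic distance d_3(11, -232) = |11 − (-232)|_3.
d_3(11, -232) = 1/243

Step 1 — x − y = 11 − (-232) = 243. Step 2 — v_3(243) = 5 (factor: 243 = (3^5 · 1); the sign does not affect v_p). Step 3 — |x − y|_3 = 3^{-5} = 1/243.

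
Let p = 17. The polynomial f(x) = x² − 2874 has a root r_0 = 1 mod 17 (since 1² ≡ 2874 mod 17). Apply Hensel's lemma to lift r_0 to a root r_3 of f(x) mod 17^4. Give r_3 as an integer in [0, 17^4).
r_3 = 29037 (mod 83521)

Hensel's recurrence: r_{i+1} = r_i − f(r_i)·(f′(r_i))^{-1} mod 17^{i+2}, with f′(x) = 2x. Iterate:
  r_0 = 1 (mod 17)
  r_1 = 137 (mod 289)
  r_2 = 4472 (mod 4913)
  r_3 = 29037 (mod 83521)
Final: r_3 = 29037, and one checks f(r_3) ≡ 0 mod 17^4.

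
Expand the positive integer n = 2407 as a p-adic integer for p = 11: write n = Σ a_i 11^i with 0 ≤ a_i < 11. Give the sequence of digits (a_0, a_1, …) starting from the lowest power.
(a_0, a_1, …) = (9, 9, 8, 1)

Repeated division by 11 gives the digits low-to-high: 2407 = 9 + 9·11^1 + 8·11^2 + 1·11^3. Digit sequence: (9, 9, 8, 1).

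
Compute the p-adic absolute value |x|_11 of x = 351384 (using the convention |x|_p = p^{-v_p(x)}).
|351384|_11 = 1/14641

Step 1 — compute v_11(x) by factoring powers of 11 out of the numerator and denominator: v_11(351384) = 4. Step 2 — apply |x|_p = p^{-v_p(x)} = 11^{-4} = 1/14641.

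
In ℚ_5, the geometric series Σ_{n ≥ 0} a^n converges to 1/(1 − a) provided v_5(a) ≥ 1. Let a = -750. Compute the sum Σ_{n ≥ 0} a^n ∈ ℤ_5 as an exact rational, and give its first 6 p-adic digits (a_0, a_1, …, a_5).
Σ a^n = 1/(1 − a) = 1/751;  first 6 digits = (1, 0, 0, 4, 3, 4)

v_5(a) = 3 ≥ 1, so the series converges in ℤ_5 to 1/(1 − a) = 1/(1 − (-750)) = 1/751. Expand this rational in ℤ_5: compute digits iteratively via d_i = x_i mod 5, x_{i+1} = (x_i − d_i)/5. The first 6 digits are (1, 0, 0, 4, 3, 4).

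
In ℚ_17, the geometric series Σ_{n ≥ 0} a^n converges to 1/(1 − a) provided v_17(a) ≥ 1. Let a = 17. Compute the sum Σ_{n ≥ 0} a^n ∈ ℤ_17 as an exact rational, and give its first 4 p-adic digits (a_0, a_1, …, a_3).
Σ a^n = 1/(1 − a) = -1/16;  first 4 digits = (1, 1, 1, 1)

v_17(a) = 1 ≥ 1, so the series converges in ℤ_17 to 1/(1 − a) = 1/(1 − 17) = -1/16. Expand this rational in ℤ_17: compute digits iteratively via d_i = x_i mod 17, x_{i+1} = (x_i − d_i)/17. The first 4 digits are (1, 1, 1, 1).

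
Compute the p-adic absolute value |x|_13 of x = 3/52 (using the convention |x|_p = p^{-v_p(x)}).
|3/52|_13 = 13

Step 1 — compute v_13(x) by factoring powers of 13 out of the numerator and denominator: v_13(3/52) = -1. Step 2 — apply |x|_p = p^{-v_p(x)} = 13^{1} = 13.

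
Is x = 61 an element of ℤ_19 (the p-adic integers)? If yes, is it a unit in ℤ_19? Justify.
x ∈ ℤ_19^× (unit); v_19(x) = 0

ℤ_19 = {x ∈ ℚ_19 : v_19(x) ≥ 0} and ℤ_19^× = {x ∈ ℤ_19 : v_19(x) = 0}. Here v_19(61) = v_19(num) − v_19(den) = 0; compare against these criteria.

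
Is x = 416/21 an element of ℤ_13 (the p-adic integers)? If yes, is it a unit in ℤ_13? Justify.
x ∈ ℤ_13 but not a unit; v_13(x) = 1 > 0

ℤ_13 = {x ∈ ℚ_13 : v_13(x) ≥ 0} and ℤ_13^× = {x ∈ ℤ_13 : v_13(x) = 0}. Here v_13(416/21) = v_13(num) − v_13(den) = 1; compare against these criteria.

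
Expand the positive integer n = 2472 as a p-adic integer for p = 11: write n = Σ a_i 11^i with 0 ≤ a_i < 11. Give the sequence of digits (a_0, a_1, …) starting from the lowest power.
(a_0, a_1, …) = (8, 4, 9, 1)

Repeated division by 11 gives the digits low-to-high: 2472 = 8 + 4·11^1 + 9·11^2 + 1·11^3. Digit sequence: (8, 4, 9, 1).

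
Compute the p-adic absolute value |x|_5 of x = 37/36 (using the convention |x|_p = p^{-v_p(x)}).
|37/36|_5 = 1

Step 1 — compute v_5(x) by factoring powers of 5 out of the numerator and denominator: v_5(37/36) = 0. Step 2 — apply |x|_p = p^{-v_p(x)} = 5^{0} = 1.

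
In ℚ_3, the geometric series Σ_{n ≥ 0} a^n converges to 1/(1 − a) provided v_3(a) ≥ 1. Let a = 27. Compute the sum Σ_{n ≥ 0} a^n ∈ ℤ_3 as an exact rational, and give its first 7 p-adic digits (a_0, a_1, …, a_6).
Σ a^n = 1/(1 − a) = -1/26;  first 7 digits = (1, 0, 0, 1, 0, 0, 1)

v_3(a) = 3 ≥ 1, so the series converges in ℤ_3 to 1/(1 − a) = 1/(1 − 27) = -1/26. Expand this rational in ℤ_3: compute digits iteratively via d_i = x_i mod 3, x_{i+1} = (x_i − d_i)/3. The first 7 digits are (1, 0, 0, 1, 0, 0, 1).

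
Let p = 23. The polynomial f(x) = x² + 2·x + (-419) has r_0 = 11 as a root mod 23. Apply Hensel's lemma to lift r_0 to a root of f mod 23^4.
r_3 = 75934 (mod 279841)

Hensel: r_{i+1} = r_i − f(r_i)·(f′(r_i))^{-1} mod 23^{i+2}, f′(x) = 2x + 2. Iterate:
  r_0 = 11 (mod 23)
  r_1 = 287 (mod 529)
  r_2 = 2932 (mod 12167)
  r_3 = 75934 (mod 279841)
Final: r = 75934 satisfies f(r) ≡ 0 mod 23^4.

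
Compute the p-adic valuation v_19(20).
v_19(20) = 0

v_19(n) is the largest exponent k such that 19^k divides n. Factor out: 20 = 19^0 · 20. (Sign doesn't affect v_p.) So v_19(20) = 0.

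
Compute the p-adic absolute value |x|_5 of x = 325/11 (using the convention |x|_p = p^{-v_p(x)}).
|325/11|_5 = 1/25

Step 1 — compute v_5(x) by factoring powers of 5 out of the numerator and denominator: v_5(325/11) = 2. Step 2 — apply |x|_p = p^{-v_p(x)} = 5^{-2} = 1/25.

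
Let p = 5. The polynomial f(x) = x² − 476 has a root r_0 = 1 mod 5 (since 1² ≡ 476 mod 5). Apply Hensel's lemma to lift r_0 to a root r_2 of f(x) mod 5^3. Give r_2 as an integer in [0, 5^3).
r_2 = 51 (mod 125)

Hensel's recurrence: r_{i+1} = r_i − f(r_i)·(f′(r_i))^{-1} mod 5^{i+2}, with f′(x) = 2x. Iterate:
  r_0 = 1 (mod 5)
  r_1 = 1 (mod 25)
  r_2 = 51 (mod 125)
Final: r_2 = 51, and one checks f(r_2) ≡ 0 mod 5^3.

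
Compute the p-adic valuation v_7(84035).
v_7(84035) = 5

v_7(n) is the largest exponent k such that 7^k divides n. Factor out: 84035 = 7^5 · 5. (Sign doesn't affect v_p.) So v_7(84035) = 5.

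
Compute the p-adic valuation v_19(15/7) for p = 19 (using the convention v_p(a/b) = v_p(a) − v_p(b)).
v_19(15/7) = 0

Factor powers of 19 from the numerator and denominator of the reduced fraction: 15 = 19^0 · 15 and 7 = 19^0 · 7. Apply v_p(a/b) = v_p(a) − v_p(b): v_19(15/7) = 0 − 0 = 0.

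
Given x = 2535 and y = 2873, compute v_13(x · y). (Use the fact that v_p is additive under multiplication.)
v_13(7283055) = 4

v_p(x) = 2 (factor: 2535 = 13^2 · 15); v_p(y) = 2 (factor: 2873 = 13^2 · 17). Additivity: v_p(xy) = v_p(x) + v_p(y) = 2 + 2 = 4. (Direct check: xy = 7283055 = 13^4 · (255).)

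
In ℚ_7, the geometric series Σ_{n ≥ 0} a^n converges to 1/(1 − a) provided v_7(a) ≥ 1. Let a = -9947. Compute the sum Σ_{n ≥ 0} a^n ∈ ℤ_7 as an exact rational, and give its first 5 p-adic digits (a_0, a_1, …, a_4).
Σ a^n = 1/(1 − a) = 1/9948;  first 5 digits = (1, 0, 0, 6, 2)

v_7(a) = 3 ≥ 1, so the series converges in ℤ_7 to 1/(1 − a) = 1/(1 − (-9947)) = 1/9948. Expand this rational in ℤ_7: compute digits iteratively via d_i = x_i mod 7, x_{i+1} = (x_i − d_i)/7. The first 5 digits are (1, 0, 0, 6, 2).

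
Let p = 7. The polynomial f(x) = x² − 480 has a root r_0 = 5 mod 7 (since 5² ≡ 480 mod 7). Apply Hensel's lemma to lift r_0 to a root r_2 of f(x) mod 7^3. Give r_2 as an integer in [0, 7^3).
r_2 = 75 (mod 343)

Hensel's recurrence: r_{i+1} = r_i − f(r_i)·(f′(r_i))^{-1} mod 7^{i+2}, with f′(x) = 2x. Iterate:
  r_0 = 5 (mod 7)
  r_1 = 26 (mod 49)
  r_2 = 75 (mod 343)
Final: r_2 = 75, and one checks f(r_2) ≡ 0 mod 7^3.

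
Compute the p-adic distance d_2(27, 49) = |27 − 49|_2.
d_2(27, 49) = 1/2

Step 1 — x − y = 27 − 49 = -22. Step 2 — v_2(-22) = 1 (factor: -22 = −(2^1 · 11); the sign does not affect v_p). Step 3 — |x − y|_2 = 2^{-1} = 1/2.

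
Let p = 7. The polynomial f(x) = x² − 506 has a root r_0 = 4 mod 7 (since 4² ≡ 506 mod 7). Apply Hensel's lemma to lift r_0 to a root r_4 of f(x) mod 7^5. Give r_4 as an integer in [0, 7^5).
r_4 = 16272 (mod 16807)

Hensel's recurrence: r_{i+1} = r_i − f(r_i)·(f′(r_i))^{-1} mod 7^{i+2}, with f′(x) = 2x. Iterate:
  r_0 = 4 (mod 7)
  r_1 = 4 (mod 49)
  r_2 = 151 (mod 343)
  r_3 = 1866 (mod 2401)
  r_4 = 16272 (mod 16807)
Final: r_4 = 16272, and one checks f(r_4) ≡ 0 mod 7^5.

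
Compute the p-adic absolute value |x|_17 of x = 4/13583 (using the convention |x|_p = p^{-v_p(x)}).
|4/13583|_17 = 289

Step 1 — compute v_17(x) by factoring powers of 17 out of the numerator and denominator: v_17(4/13583) = -2. Step 2 — apply |x|_p = p^{-v_p(x)} = 17^{2} = 289.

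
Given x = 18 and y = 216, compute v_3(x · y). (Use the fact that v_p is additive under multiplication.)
v_3(3888) = 5

v_p(x) = 2 (factor: 18 = 3^2 · 2); v_p(y) = 3 (factor: 216 = 3^3 · 8). Additivity: v_p(xy) = v_p(x) + v_p(y) = 2 + 3 = 5. (Direct check: xy = 3888 = 3^5 · (16).)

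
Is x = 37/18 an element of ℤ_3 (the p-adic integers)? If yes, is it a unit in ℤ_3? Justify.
x ∉ ℤ_3 (v_3(x) = -2 < 0)

ℤ_3 = {x ∈ ℚ_3 : v_3(x) ≥ 0} and ℤ_3^× = {x ∈ ℤ_3 : v_3(x) = 0}. Here v_3(37/18) = v_3(num) − v_3(den) = -2; compare against these criteria.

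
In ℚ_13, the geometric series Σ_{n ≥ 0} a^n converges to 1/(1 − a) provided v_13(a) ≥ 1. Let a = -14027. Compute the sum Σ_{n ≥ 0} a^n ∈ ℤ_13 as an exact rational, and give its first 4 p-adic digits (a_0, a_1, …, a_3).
Σ a^n = 1/(1 − a) = 1/14028;  first 4 digits = (1, 0, 8, 6)

v_13(a) = 2 ≥ 1, so the series converges in ℤ_13 to 1/(1 − a) = 1/(1 − (-14027)) = 1/14028. Expand this rational in ℤ_13: compute digits iteratively via d_i = x_i mod 13, x_{i+1} = (x_i − d_i)/13. The first 4 digits are (1, 0, 8, 6).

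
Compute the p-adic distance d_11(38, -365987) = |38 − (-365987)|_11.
d_11(38, -365987) = 1/14641

Step 1 — x − y = 38 − (-365987) = 366025. Step 2 — v_11(366025) = 4 (factor: 366025 = (11^4 · 25); the sign does not affect v_p). Step 3 — |x − y|_11 = 11^{-4} = 1/14641.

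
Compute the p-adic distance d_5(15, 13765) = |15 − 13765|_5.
d_5(15, 13765) = 1/625

Step 1 — x − y = 15 − 13765 = -13750. Step 2 — v_5(-13750) = 4 (factor: -13750 = −(5^4 · 22); the sign does not affect v_p). Step 3 — |x − y|_5 = 5^{-4} = 1/625.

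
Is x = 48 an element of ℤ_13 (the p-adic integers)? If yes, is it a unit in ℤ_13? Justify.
x ∈ ℤ_13^× (unit); v_13(x) = 0

ℤ_13 = {x ∈ ℚ_13 : v_13(x) ≥ 0} and ℤ_13^× = {x ∈ ℤ_13 : v_13(x) = 0}. Here v_13(48) = v_13(num) − v_13(den) = 0; compare against these criteria.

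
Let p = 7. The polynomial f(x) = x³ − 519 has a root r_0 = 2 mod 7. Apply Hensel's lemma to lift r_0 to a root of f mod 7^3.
r_2 = 261 (mod 343)

Hensel: r_{i+1} = r_i − f(r_i)/f′(r_i) mod 7^{i+2}, where f′(x) = 3x². Iterate:
  r_0 = 2 (mod 7)
  r_1 = 16 (mod 49)
  r_2 = 261 (mod 343)
Final: r = 261 with f(r) ≡ 0 mod 7^3.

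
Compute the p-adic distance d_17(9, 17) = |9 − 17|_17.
d_17(9, 17) = 1

Step 1 — x − y = 9 − 17 = -8. Step 2 — v_17(-8) = 0 (factor: -8 = −(17^0 · 8); the sign does not affect v_p). Step 3 — |x − y|_17 = 17^{0} = 1.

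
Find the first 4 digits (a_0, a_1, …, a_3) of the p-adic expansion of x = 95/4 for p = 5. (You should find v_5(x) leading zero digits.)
(a_0, …, a_3) = (0, 1, 2, 1)

v_5(95/4) = 1, so a_0 = ... = a_0 = 0. Factor out: x = 5^1 · u with u = 19/4 a unit in ℤ_5. Expand u iteratively via a_{v+i} = u_i mod 5, u_{i+1} = (u_i − a_{v+i})/5:
  u_0 = 19/4;  a_1 = 1;  u_1 = (u_0 − 1)/5 = 3/4
  u_1 = 3/4;  a_2 = 2;  u_2 = (u_1 − 2)/5 = -1/4
  u_2 = -1/4;  a_3 = 1;  u_3 = (u_2 − 1)/5 = -1/4
Digits: (0, 1, 2, 1).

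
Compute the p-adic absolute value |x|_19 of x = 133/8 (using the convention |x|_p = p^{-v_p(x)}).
|133/8|_19 = 1/19

Step 1 — compute v_19(x) by factoring powers of 19 out of the numerator and denominator: v_19(133/8) = 1. Step 2 — apply |x|_p = p^{-v_p(x)} = 19^{-1} = 1/19.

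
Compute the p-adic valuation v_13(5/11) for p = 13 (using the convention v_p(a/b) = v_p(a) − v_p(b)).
v_13(5/11) = 0

Factor powers of 13 from the numerator and denominator of the reduced fraction: 5 = 13^0 · 5 and 11 = 13^0 · 11. Apply v_p(a/b) = v_p(a) − v_p(b): v_13(5/11) = 0 − 0 = 0.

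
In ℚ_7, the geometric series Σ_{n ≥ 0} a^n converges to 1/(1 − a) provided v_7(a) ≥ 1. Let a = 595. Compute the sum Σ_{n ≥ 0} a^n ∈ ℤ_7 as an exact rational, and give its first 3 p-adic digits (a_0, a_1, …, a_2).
Σ a^n = 1/(1 − a) = -1/594;  first 3 digits = (1, 1, 6)

v_7(a) = 1 ≥ 1, so the series converges in ℤ_7 to 1/(1 − a) = 1/(1 − 595) = -1/594. Expand this rational in ℤ_7: compute digits iteratively via d_i = x_i mod 7, x_{i+1} = (x_i − d_i)/7. The first 3 digits are (1, 1, 6).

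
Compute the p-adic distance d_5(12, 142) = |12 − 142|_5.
d_5(12, 142) = 1/5

Step 1 — x − y = 12 − 142 = -130. Step 2 — v_5(-130) = 1 (factor: -130 = −(5^1 · 26); the sign does not affect v_p). Step 3 — |x − y|_5 = 5^{-1} = 1/5.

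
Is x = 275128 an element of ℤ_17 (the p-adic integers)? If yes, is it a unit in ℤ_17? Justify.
x ∈ ℤ_17 but not a unit; v_17(x) = 3 > 0

ℤ_17 = {x ∈ ℚ_17 : v_17(x) ≥ 0} and ℤ_17^× = {x ∈ ℤ_17 : v_17(x) = 0}. Here v_17(275128) = v_17(num) − v_17(den) = 3; compare against these criteria.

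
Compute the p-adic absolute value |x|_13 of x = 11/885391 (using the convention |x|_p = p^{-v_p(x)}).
|11/885391|_13 = 28561

Step 1 — compute v_13(x) by factoring powers of 13 out of the numerator and denominator: v_13(11/885391) = -4. Step 2 — apply |x|_p = p^{-v_p(x)} = 13^{4} = 28561.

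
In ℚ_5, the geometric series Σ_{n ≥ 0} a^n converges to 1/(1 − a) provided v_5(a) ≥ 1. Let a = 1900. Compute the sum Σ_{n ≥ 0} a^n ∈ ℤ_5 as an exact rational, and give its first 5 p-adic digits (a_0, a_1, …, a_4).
Σ a^n = 1/(1 − a) = -1/1899;  first 5 digits = (1, 0, 1, 0, 4)

v_5(a) = 2 ≥ 1, so the series converges in ℤ_5 to 1/(1 − a) = 1/(1 − 1900) = -1/1899. Expand this rational in ℤ_5: compute digits iteratively via d_i = x_i mod 5, x_{i+1} = (x_i − d_i)/5. The first 5 digits are (1, 0, 1, 0, 4).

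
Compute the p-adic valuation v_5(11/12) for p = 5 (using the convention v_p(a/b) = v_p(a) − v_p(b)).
v_5(11/12) = 0

Factor powers of 5 from the numerator and denominator of the reduced fraction: 11 = 5^0 · 11 and 12 = 5^0 · 12. Apply v_p(a/b) = v_p(a) − v_p(b): v_5(11/12) = 0 − 0 = 0.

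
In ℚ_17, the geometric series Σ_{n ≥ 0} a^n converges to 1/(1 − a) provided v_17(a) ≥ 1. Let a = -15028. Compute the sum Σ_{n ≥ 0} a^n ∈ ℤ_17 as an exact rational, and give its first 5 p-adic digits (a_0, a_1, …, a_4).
Σ a^n = 1/(1 − a) = 1/15029;  first 5 digits = (1, 0, 16, 13, 0)

v_17(a) = 2 ≥ 1, so the series converges in ℤ_17 to 1/(1 − a) = 1/(1 − (-15028)) = 1/15029. Expand this rational in ℤ_17: compute digits iteratively via d_i = x_i mod 17, x_{i+1} = (x_i − d_i)/17. The first 5 digits are (1, 0, 16, 13, 0).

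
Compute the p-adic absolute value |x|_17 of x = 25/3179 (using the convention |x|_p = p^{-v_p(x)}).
|25/3179|_17 = 289

Step 1 — compute v_17(x) by factoring powers of 17 out of the numerator and denominator: v_17(25/3179) = -2. Step 2 — apply |x|_p = p^{-v_p(x)} = 17^{2} = 289.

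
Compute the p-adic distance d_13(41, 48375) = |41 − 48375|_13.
d_13(41, 48375) = 1/2197

Step 1 — x − y = 41 − 48375 = -48334. Step 2 — v_13(-48334) = 3 (factor: -48334 = −(13^3 · 22); the sign does not affect v_p). Step 3 — |x − y|_13 = 13^{-3} = 1/2197.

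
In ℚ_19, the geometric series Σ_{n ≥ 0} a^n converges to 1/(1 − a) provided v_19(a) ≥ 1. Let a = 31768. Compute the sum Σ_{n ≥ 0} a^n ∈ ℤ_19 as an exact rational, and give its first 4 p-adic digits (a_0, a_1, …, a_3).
Σ a^n = 1/(1 − a) = -1/31767;  first 4 digits = (1, 0, 12, 4)

v_19(a) = 2 ≥ 1, so the series converges in ℤ_19 to 1/(1 − a) = 1/(1 − 31768) = -1/31767. Expand this rational in ℤ_19: compute digits iteratively via d_i = x_i mod 19, x_{i+1} = (x_i − d_i)/19. The first 4 digits are (1, 0, 12, 4).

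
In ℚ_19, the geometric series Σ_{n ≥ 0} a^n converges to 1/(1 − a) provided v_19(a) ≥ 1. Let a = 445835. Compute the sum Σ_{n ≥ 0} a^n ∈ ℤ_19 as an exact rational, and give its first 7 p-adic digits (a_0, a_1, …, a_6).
Σ a^n = 1/(1 − a) = -1/445834;  first 7 digits = (1, 0, 0, 8, 3, 0, 7)

v_19(a) = 3 ≥ 1, so the series converges in ℤ_19 to 1/(1 − a) = 1/(1 − 445835) = -1/445834. Expand this rational in ℤ_19: compute digits iteratively via d_i = x_i mod 19, x_{i+1} = (x_i − d_i)/19. The first 7 digits are (1, 0, 0, 8, 3, 0, 7).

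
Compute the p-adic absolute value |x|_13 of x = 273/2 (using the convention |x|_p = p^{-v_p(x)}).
|273/2|_13 = 1/13

Step 1 — compute v_13(x) by factoring powers of 13 out of the numerator and denominator: v_13(273/2) = 1. Step 2 — apply |x|_p = p^{-v_p(x)} = 13^{-1} = 1/13.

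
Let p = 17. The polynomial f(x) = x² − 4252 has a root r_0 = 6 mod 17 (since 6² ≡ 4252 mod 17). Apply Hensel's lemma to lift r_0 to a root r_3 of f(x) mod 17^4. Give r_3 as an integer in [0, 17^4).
r_3 = 29739 (mod 83521)

Hensel's recurrence: r_{i+1} = r_i − f(r_i)·(f′(r_i))^{-1} mod 17^{i+2}, with f′(x) = 2x. Iterate:
  r_0 = 6 (mod 17)
  r_1 = 261 (mod 289)
  r_2 = 261 (mod 4913)
  r_3 = 29739 (mod 83521)
Final: r_3 = 29739, and one checks f(r_3) ≡ 0 mod 17^4.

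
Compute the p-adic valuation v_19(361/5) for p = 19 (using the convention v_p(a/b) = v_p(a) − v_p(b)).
v_19(361/5) = 2

Factor powers of 19 from the numerator and denominator of the reduced fraction: 361 = 19^2 · 1 and 5 = 19^0 · 5. Apply v_p(a/b) = v_p(a) − v_p(b): v_19(361/5) = 2 − 0 = 2.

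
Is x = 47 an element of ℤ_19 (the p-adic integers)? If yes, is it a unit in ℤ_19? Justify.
x ∈ ℤ_19^× (unit); v_19(x) = 0

ℤ_19 = {x ∈ ℚ_19 : v_19(x) ≥ 0} and ℤ_19^× = {x ∈ ℤ_19 : v_19(x) = 0}. Here v_19(47) = v_19(num) − v_19(den) = 0; compare against these criteria.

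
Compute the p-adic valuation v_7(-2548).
v_7(-2548) = 2

v_7(n) is the largest exponent k such that 7^k divides n. Factor out: -2548 = -7^2 · 52. (Sign doesn't affect v_p.) So v_7(-2548) = 2.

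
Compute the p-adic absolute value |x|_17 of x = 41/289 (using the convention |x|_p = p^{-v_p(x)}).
|41/289|_17 = 289

Step 1 — compute v_17(x) by factoring powers of 17 out of the numerator and denominator: v_17(41/289) = -2. Step 2 — apply |x|_p = p^{-v_p(x)} = 17^{2} = 289.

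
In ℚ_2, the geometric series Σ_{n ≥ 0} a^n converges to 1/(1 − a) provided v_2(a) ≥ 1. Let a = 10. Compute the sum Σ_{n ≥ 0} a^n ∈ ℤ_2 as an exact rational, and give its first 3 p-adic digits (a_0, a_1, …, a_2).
Σ a^n = 1/(1 − a) = -1/9;  first 3 digits = (1, 1, 1)

v_2(a) = 1 ≥ 1, so the series converges in ℤ_2 to 1/(1 − a) = 1/(1 − 10) = -1/9. Expand this rational in ℤ_2: compute digits iteratively via d_i = x_i mod 2, x_{i+1} = (x_i − d_i)/2. The first 3 digits are (1, 1, 1).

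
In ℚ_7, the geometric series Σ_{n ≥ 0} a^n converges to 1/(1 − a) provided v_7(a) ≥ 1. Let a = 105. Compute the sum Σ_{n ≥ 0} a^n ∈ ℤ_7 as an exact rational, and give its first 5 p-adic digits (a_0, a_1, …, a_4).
Σ a^n = 1/(1 − a) = -1/104;  first 5 digits = (1, 1, 3, 5, 4)

v_7(a) = 1 ≥ 1, so the series converges in ℤ_7 to 1/(1 − a) = 1/(1 − 105) = -1/104. Expand this rational in ℤ_7: compute digits iteratively via d_i = x_i mod 7, x_{i+1} = (x_i − d_i)/7. The first 5 digits are (1, 1, 3, 5, 4).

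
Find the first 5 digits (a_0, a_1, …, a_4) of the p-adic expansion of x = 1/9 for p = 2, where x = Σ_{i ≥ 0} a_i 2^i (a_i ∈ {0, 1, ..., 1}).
(a_0, …, a_4) = (1, 0, 0, 1, 1)

v_2(1/9) = 0 (numerator and denominator both coprime to 2), so x ∈ ℤ_2^×. Compute digits iteratively via a_i = x_i mod 2, x_{i+1} = (x_i − a_i)/2, with x_0 = x:
  x_0 = 1/9;  a_0 = 1;  x_1 = (x_0 − 1)/2 = -4/9
  x_1 = -4/9;  a_1 = 0;  x_2 = (x_1 − 0)/2 = -2/9
  x_2 = -2/9;  a_2 = 0;  x_3 = (x_2 − 0)/2 = -1/9
  x_3 = -1/9;  a_3 = 1;  x_4 = (x_3 − 1)/2 = -5/9
  x_4 = -5/9;  a_4 = 1;  x_5 = (x_4 − 1)/2 = -7/9
Digits: (1, 0, 0, 1, 1).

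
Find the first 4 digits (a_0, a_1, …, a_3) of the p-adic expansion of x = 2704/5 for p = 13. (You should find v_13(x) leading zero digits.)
(a_0, …, a_3) = (0, 0, 11, 2)

v_13(2704/5) = 2, so a_0 = ... = a_1 = 0. Factor out: x = 13^2 · u with u = 16/5 a unit in ℤ_13. Expand u iteratively via a_{v+i} = u_i mod 13, u_{i+1} = (u_i − a_{v+i})/13:
  u_0 = 16/5;  a_2 = 11;  u_1 = (u_0 − 11)/13 = -3/5
  u_1 = -3/5;  a_3 = 2;  u_2 = (u_1 − 2)/13 = -1/5
Digits: (0, 0, 11, 2).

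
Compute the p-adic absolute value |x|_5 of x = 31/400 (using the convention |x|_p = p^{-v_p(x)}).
|31/400|_5 = 25

Step 1 — compute v_5(x) by factoring powers of 5 out of the numerator and denominator: v_5(31/400) = -2. Step 2 — apply |x|_p = p^{-v_p(x)} = 5^{2} = 25.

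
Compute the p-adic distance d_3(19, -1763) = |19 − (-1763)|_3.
d_3(19, -1763) = 1/81

Step 1 — x − y = 19 − (-1763) = 1782. Step 2 — v_3(1782) = 4 (factor: 1782 = (3^4 · 22); the sign does not affect v_p). Step 3 — |x − y|_3 = 3^{-4} = 1/81.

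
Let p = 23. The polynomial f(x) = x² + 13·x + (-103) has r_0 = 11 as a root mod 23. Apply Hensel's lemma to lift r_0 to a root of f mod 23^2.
r_1 = 218 (mod 529)

Hensel: r_{i+1} = r_i − f(r_i)·(f′(r_i))^{-1} mod 23^{i+2}, f′(x) = 2x + 13. Iterate:
  r_0 = 11 (mod 23)
  r_1 = 218 (mod 529)
Final: r = 218 satisfies f(r) ≡ 0 mod 23^2.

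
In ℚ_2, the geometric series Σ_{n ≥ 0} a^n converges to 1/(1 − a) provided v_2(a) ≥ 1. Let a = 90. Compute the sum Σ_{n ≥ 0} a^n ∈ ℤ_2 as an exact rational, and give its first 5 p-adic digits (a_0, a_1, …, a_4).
Σ a^n = 1/(1 − a) = -1/89;  first 5 digits = (1, 1, 1, 0, 1)

v_2(a) = 1 ≥ 1, so the series converges in ℤ_2 to 1/(1 − a) = 1/(1 − 90) = -1/89. Expand this rational in ℤ_2: compute digits iteratively via d_i = x_i mod 2, x_{i+1} = (x_i − d_i)/2. The first 5 digits are (1, 1, 1, 0, 1).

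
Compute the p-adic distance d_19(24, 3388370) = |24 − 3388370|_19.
d_19(24, 3388370) = 1/130321

Step 1 — x − y = 24 − 3388370 = -3388346. Step 2 — v_19(-3388346) = 4 (factor: -3388346 = −(19^4 · 26); the sign does not affect v_p). Step 3 — |x − y|_19 = 19^{-4} = 1/130321.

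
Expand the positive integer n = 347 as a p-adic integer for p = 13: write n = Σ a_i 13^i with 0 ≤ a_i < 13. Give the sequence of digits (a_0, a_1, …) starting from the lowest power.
(a_0, a_1, …) = (9, 0, 2)

Repeated division by 13 gives the digits low-to-high: 347 = 9 + 2·13^2. Digit sequence: (9, 0, 2).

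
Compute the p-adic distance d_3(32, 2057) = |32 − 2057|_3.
d_3(32, 2057) = 1/81

Step 1 — x − y = 32 − 2057 = -2025. Step 2 — v_3(-2025) = 4 (factor: -2025 = −(3^4 · 25); the sign does not affect v_p). Step 3 — |x − y|_3 = 3^{-4} = 1/81.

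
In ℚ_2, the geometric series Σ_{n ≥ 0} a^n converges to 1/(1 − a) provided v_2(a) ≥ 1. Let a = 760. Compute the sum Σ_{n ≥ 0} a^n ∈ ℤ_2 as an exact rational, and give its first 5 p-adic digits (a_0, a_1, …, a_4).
Σ a^n = 1/(1 − a) = -1/759;  first 5 digits = (1, 0, 0, 1, 1)

v_2(a) = 3 ≥ 1, so the series converges in ℤ_2 to 1/(1 − a) = 1/(1 − 760) = -1/759. Expand this rational in ℤ_2: compute digits iteratively via d_i = x_i mod 2, x_{i+1} = (x_i − d_i)/2. The first 5 digits are (1, 0, 0, 1, 1).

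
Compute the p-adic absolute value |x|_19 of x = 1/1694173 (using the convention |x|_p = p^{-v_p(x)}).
|1/1694173|_19 = 130321

Step 1 — compute v_19(x) by factoring powers of 19 out of the numerator and denominator: v_19(1/1694173) = -4. Step 2 — apply |x|_p = p^{-v_p(x)} = 19^{4} = 130321.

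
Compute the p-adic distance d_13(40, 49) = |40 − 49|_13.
d_13(40, 49) = 1

Step 1 — x − y = 40 − 49 = -9. Step 2 — v_13(-9) = 0 (factor: -9 = −(13^0 · 9); the sign does not affect v_p). Step 3 — |x − y|_13 = 13^{0} = 1.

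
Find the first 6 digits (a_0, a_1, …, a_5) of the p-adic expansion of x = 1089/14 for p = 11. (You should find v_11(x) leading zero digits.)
(a_0, …, a_5) = (0, 0, 3, 10, 3, 2)

v_11(1089/14) = 2, so a_0 = ... = a_1 = 0. Factor out: x = 11^2 · u with u = 9/14 a unit in ℤ_11. Expand u iteratively via a_{v+i} = u_i mod 11, u_{i+1} = (u_i − a_{v+i})/11:
  u_0 = 9/14;  a_2 = 3;  u_1 = (u_0 − 3)/11 = -3/14
  u_1 = -3/14;  a_3 = 10;  u_2 = (u_1 − 10)/11 = -13/14
  u_2 = -13/14;  a_4 = 3;  u_3 = (u_2 − 3)/11 = -5/14
  u_3 = -5/14;  a_5 = 2;  u_4 = (u_3 − 2)/11 = -3/14
Digits: (0, 0, 3, 10, 3, 2).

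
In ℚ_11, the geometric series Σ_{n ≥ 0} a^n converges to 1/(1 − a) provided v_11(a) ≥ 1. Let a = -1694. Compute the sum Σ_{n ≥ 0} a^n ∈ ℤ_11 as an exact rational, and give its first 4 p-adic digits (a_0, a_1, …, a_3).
Σ a^n = 1/(1 − a) = 1/1695;  first 4 digits = (1, 0, 8, 9)

v_11(a) = 2 ≥ 1, so the series converges in ℤ_11 to 1/(1 − a) = 1/(1 − (-1694)) = 1/1695. Expand this rational in ℤ_11: compute digits iteratively via d_i = x_i mod 11, x_{i+1} = (x_i − d_i)/11. The first 4 digits are (1, 0, 8, 9).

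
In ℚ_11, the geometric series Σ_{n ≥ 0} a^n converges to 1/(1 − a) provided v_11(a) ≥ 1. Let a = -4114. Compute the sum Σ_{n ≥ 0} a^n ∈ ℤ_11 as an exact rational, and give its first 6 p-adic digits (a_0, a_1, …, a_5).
Σ a^n = 1/(1 − a) = 1/4115;  first 6 digits = (1, 0, 10, 7, 0, 6)

v_11(a) = 2 ≥ 1, so the series converges in ℤ_11 to 1/(1 − a) = 1/(1 − (-4114)) = 1/4115. Expand this rational in ℤ_11: compute digits iteratively via d_i = x_i mod 11, x_{i+1} = (x_i − d_i)/11. The first 6 digits are (1, 0, 10, 7, 0, 6).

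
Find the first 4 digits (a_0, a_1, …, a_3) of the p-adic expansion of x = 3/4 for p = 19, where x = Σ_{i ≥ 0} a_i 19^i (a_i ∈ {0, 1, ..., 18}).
(a_0, …, a_3) = (15, 4, 14, 4)

v_19(3/4) = 0 (numerator and denominator both coprime to 19), so x ∈ ℤ_19^×. Compute digits iteratively via a_i = x_i mod 19, x_{i+1} = (x_i − a_i)/19, with x_0 = x:
  x_0 = 3/4;  a_0 = 15;  x_1 = (x_0 − 15)/19 = -3/4
  x_1 = -3/4;  a_1 = 4;  x_2 = (x_1 − 4)/19 = -1/4
  x_2 = -1/4;  a_2 = 14;  x_3 = (x_2 − 14)/19 = -3/4
  x_3 = -3/4;  a_3 = 4;  x_4 = (x_3 − 4)/19 = -1/4
Digits: (15, 4, 14, 4).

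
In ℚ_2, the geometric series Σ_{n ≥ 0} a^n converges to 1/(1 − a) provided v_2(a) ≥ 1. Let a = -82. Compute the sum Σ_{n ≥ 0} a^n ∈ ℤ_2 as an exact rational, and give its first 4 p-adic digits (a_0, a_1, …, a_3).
Σ a^n = 1/(1 − a) = 1/83;  first 4 digits = (1, 1, 0, 1)

v_2(a) = 1 ≥ 1, so the series converges in ℤ_2 to 1/(1 − a) = 1/(1 − (-82)) = 1/83. Expand this rational in ℤ_2: compute digits iteratively via d_i = x_i mod 2, x_{i+1} = (x_i − d_i)/2. The first 4 digits are (1, 1, 0, 1).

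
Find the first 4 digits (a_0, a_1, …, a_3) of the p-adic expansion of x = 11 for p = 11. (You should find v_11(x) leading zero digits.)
(a_0, …, a_3) = (0, 1, 0, 0)

v_11(11) = 1, so a_0 = ... = a_0 = 0. Factor out: x = 11^1 · u with u = 1 a unit in ℤ_11. Expand u iteratively via a_{v+i} = u_i mod 11, u_{i+1} = (u_i − a_{v+i})/11:
  u_0 = 1;  a_1 = 1;  u_1 = (u_0 − 1)/11 = 0
  u_1 = 0;  a_2 = 0;  u_2 = (u_1 − 0)/11 = 0
  u_2 = 0;  a_3 = 0;  u_3 = (u_2 − 0)/11 = 0
Digits: (0, 1, 0, 0).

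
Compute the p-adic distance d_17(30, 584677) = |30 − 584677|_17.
d_17(30, 584677) = 1/83521

Step 1 — x − y = 30 − 584677 = -584647. Step 2 — v_17(-584647) = 4 (factor: -584647 = −(17^4 · 7); the sign does not affect v_p). Step 3 — |x − y|_17 = 17^{-4} = 1/83521.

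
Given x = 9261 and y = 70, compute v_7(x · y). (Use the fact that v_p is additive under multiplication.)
v_7(648270) = 4

v_p(x) = 3 (factor: 9261 = 7^3 · 27); v_p(y) = 1 (factor: 70 = 7^1 · 10). Additivity: v_p(xy) = v_p(x) + v_p(y) = 3 + 1 = 4. (Direct check: xy = 648270 = 7^4 · (270).)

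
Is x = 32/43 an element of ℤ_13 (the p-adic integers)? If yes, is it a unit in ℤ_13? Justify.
x ∈ ℤ_13^× (unit); v_13(x) = 0

ℤ_13 = {x ∈ ℚ_13 : v_13(x) ≥ 0} and ℤ_13^× = {x ∈ ℤ_13 : v_13(x) = 0}. Here v_13(32/43) = v_13(num) − v_13(den) = 0; compare against these criteria.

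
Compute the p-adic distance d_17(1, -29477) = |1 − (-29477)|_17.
d_17(1, -29477) = 1/4913

Step 1 — x − y = 1 − (-29477) = 29478. Step 2 — v_17(29478) = 3 (factor: 29478 = (17^3 · 6); the sign does not affect v_p). Step 3 — |x − y|_17 = 17^{-3} = 1/4913.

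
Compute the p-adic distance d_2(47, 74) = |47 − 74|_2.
d_2(47, 74) = 1

Step 1 — x − y = 47 − 74 = -27. Step 2 — v_2(-27) = 0 (factor: -27 = −(2^0 · 27); the sign does not affect v_p). Step 3 — |x − y|_2 = 2^{0} = 1.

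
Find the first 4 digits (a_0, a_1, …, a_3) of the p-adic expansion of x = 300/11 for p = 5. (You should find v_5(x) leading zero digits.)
(a_0, …, a_3) = (0, 0, 2, 3)

v_5(300/11) = 2, so a_0 = ... = a_1 = 0. Factor out: x = 5^2 · u with u = 12/11 a unit in ℤ_5. Expand u iteratively via a_{v+i} = u_i mod 5, u_{i+1} = (u_i − a_{v+i})/5:
  u_0 = 12/11;  a_2 = 2;  u_1 = (u_0 − 2)/5 = -2/11
  u_1 = -2/11;  a_3 = 3;  u_2 = (u_1 − 3)/5 = -7/11
Digits: (0, 0, 2, 3).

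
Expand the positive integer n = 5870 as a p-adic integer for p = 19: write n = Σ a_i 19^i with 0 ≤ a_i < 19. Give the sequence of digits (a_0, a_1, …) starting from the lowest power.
(a_0, a_1, …) = (18, 4, 16)

Repeated division by 19 gives the digits low-to-high: 5870 = 18 + 4·19^1 + 16·19^2. Digit sequence: (18, 4, 16).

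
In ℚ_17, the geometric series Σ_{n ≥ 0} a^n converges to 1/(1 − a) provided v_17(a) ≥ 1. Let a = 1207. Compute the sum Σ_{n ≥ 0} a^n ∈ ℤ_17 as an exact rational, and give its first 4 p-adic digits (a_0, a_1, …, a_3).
Σ a^n = 1/(1 − a) = -1/1206;  first 4 digits = (1, 3, 13, 0)

v_17(a) = 1 ≥ 1, so the series converges in ℤ_17 to 1/(1 − a) = 1/(1 − 1207) = -1/1206. Expand this rational in ℤ_17: compute digits iteratively via d_i = x_i mod 17, x_{i+1} = (x_i − d_i)/17. The first 4 digits are (1, 3, 13, 0).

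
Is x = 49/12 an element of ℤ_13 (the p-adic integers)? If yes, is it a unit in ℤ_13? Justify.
x ∈ ℤ_13^× (unit); v_13(x) = 0

ℤ_13 = {x ∈ ℚ_13 : v_13(x) ≥ 0} and ℤ_13^× = {x ∈ ℤ_13 : v_13(x) = 0}. Here v_13(49/12) = v_13(num) − v_13(den) = 0; compare against these criteria.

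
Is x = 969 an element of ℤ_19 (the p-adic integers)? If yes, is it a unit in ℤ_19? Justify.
x ∈ ℤ_19 but not a unit; v_19(x) = 1 > 0

ℤ_19 = {x ∈ ℚ_19 : v_19(x) ≥ 0} and ℤ_19^× = {x ∈ ℤ_19 : v_19(x) = 0}. Here v_19(969) = v_19(num) − v_19(den) = 1; compare against these criteria.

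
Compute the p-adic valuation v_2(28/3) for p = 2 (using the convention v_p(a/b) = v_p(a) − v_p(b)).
v_2(28/3) = 2

Factor powers of 2 from the numerator and denominator of the reduced fraction: 28 = 2^2 · 7 and 3 = 2^0 · 3. Apply v_p(a/b) = v_p(a) − v_p(b): v_2(28/3) = 2 − 0 = 2.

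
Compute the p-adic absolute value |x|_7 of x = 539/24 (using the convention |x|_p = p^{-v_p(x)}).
|539/24|_7 = 1/49

Step 1 — compute v_7(x) by factoring powers of 7 out of the numerator and denominator: v_7(539/24) = 2. Step 2 — apply |x|_p = p^{-v_p(x)} = 7^{-2} = 1/49.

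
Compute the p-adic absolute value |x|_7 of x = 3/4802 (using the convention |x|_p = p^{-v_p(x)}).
|3/4802|_7 = 2401

Step 1 — compute v_7(x) by factoring powers of 7 out of the numerator and denominator: v_7(3/4802) = -4. Step 2 — apply |x|_p = p^{-v_p(x)} = 7^{4} = 2401.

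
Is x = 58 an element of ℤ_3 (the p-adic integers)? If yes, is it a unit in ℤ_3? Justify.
x ∈ ℤ_3^× (unit); v_3(x) = 0

ℤ_3 = {x ∈ ℚ_3 : v_3(x) ≥ 0} and ℤ_3^× = {x ∈ ℤ_3 : v_3(x) = 0}. Here v_3(58) = v_3(num) − v_3(den) = 0; compare against these criteria.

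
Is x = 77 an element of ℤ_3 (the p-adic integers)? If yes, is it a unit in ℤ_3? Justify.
x ∈ ℤ_3^× (unit); v_3(x) = 0

ℤ_3 = {x ∈ ℚ_3 : v_3(x) ≥ 0} and ℤ_3^× = {x ∈ ℤ_3 : v_3(x) = 0}. Here v_3(77) = v_3(num) − v_3(den) = 0; compare against these criteria.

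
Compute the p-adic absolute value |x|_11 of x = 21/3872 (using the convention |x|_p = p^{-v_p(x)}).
|21/3872|_11 = 121

Step 1 — compute v_11(x) by factoring powers of 11 out of the numerator and denominator: v_11(21/3872) = -2. Step 2 — apply |x|_p = p^{-v_p(x)} = 11^{2} = 121.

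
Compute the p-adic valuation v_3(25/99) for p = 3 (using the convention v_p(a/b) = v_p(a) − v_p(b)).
v_3(25/99) = -2

Factor powers of 3 from the numerator and denominator of the reduced fraction: 25 = 3^0 · 25 and 99 = 3^2 · 11. Apply v_p(a/b) = v_p(a) − v_p(b): v_3(25/99) = 0 − 2 = -2.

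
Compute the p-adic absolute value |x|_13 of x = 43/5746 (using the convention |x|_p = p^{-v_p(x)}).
|43/5746|_13 = 169

Step 1 — compute v_13(x) by factoring powers of 13 out of the numerator and denominator: v_13(43/5746) = -2. Step 2 — apply |x|_p = p^{-v_p(x)} = 13^{2} = 169.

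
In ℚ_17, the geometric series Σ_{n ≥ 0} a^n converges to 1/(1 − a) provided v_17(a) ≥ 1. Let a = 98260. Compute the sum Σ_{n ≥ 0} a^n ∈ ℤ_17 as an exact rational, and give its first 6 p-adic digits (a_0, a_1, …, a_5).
Σ a^n = 1/(1 − a) = -1/98259;  first 6 digits = (1, 0, 0, 3, 1, 0)

v_17(a) = 3 ≥ 1, so the series converges in ℤ_17 to 1/(1 − a) = 1/(1 − 98260) = -1/98259. Expand this rational in ℤ_17: compute digits iteratively via d_i = x_i mod 17, x_{i+1} = (x_i − d_i)/17. The first 6 digits are (1, 0, 0, 3, 1, 0).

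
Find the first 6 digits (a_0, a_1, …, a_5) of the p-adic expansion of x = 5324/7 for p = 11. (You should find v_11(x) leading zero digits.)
(a_0, …, a_5) = (0, 0, 0, 10, 7, 4)

v_11(5324/7) = 3, so a_0 = ... = a_2 = 0. Factor out: x = 11^3 · u with u = 4/7 a unit in ℤ_11. Expand u iteratively via a_{v+i} = u_i mod 11, u_{i+1} = (u_i − a_{v+i})/11:
  u_0 = 4/7;  a_3 = 10;  u_1 = (u_0 − 10)/11 = -6/7
  u_1 = -6/7;  a_4 = 7;  u_2 = (u_1 − 7)/11 = -5/7
  u_2 = -5/7;  a_5 = 4;  u_3 = (u_2 − 4)/11 = -3/7
Digits: (0, 0, 0, 10, 7, 4).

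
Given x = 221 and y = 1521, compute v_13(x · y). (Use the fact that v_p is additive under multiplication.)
v_13(336141) = 3

v_p(x) = 1 (factor: 221 = 13^1 · 17); v_p(y) = 2 (factor: 1521 = 13^2 · 9). Additivity: v_p(xy) = v_p(x) + v_p(y) = 1 + 2 = 3. (Direct check: xy = 336141 = 13^3 · (153).)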